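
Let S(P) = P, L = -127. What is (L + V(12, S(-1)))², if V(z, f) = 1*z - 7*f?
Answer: 11664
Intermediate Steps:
V(z, f) = z - 7*f
(L + V(12, S(-1)))² = (-127 + (12 - 7*(-1)))² = (-127 + (12 + 7))² = (-127 + 19)² = (-108)² = 11664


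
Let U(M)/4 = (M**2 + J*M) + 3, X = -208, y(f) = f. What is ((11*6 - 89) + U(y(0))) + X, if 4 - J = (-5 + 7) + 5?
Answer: -219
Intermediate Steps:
J = -3 (J = 4 - ((-5 + 7) + 5) = 4 - (2 + 5) = 4 - 1*7 = 4 - 7 = -3)
U(M) = 12 - 12*M + 4*M**2 (U(M) = 4*((M**2 - 3*M) + 3) = 4*(3 + M**2 - 3*M) = 12 - 12*M + 4*M**2)
((11*6 - 89) + U(y(0))) + X = ((11*6 - 89) + (12 - 12*0 + 4*0**2)) - 208 = ((66 - 89) + (12 + 0 + 4*0)) - 208 = (-23 + (12 + 0 + 0)) - 208 = (-23 + 12) - 208 = -11 - 208 = -219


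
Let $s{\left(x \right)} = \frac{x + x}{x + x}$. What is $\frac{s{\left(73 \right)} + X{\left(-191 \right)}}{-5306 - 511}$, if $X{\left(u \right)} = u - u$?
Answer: $- \frac{1}{5817} \approx -0.00017191$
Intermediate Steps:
$X{\left(u \right)} = 0$
$s{\left(x \right)} = 1$ ($s{\left(x \right)} = \frac{2 x}{2 x} = 2 x \frac{1}{2 x} = 1$)
$\frac{s{\left(73 \right)} + X{\left(-191 \right)}}{-5306 - 511} = \frac{1 + 0}{-5306 - 511} = 1 \frac{1}{-5817} = 1 \left(- \frac{1}{5817}\right) = - \frac{1}{5817}$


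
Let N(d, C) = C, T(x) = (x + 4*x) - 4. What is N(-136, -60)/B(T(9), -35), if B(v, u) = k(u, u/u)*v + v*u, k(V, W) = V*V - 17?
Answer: -20/16031 ≈ -0.0012476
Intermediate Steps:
T(x) = -4 + 5*x (T(x) = 5*x - 4 = -4 + 5*x)
k(V, W) = -17 + V**2 (k(V, W) = V**2 - 17 = -17 + V**2)
B(v, u) = u*v + v*(-17 + u**2) (B(v, u) = (-17 + u**2)*v + v*u = v*(-17 + u**2) + u*v = u*v + v*(-17 + u**2))
N(-136, -60)/B(T(9), -35) = -60*1/((-4 + 5*9)*(-17 - 35 + (-35)**2)) = -60*1/((-4 + 45)*(-17 - 35 + 1225)) = -60/(41*1173) = -60/48093 = -60*1/48093 = -20/16031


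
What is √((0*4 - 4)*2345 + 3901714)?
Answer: √3892334 ≈ 1972.9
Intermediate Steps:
√((0*4 - 4)*2345 + 3901714) = √((0 - 4)*2345 + 3901714) = √(-4*2345 + 3901714) = √(-9380 + 3901714) = √3892334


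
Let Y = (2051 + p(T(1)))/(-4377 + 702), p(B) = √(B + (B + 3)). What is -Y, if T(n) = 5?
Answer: 293/525 + √13/3675 ≈ 0.55908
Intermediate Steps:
p(B) = √(3 + 2*B) (p(B) = √(B + (3 + B)) = √(3 + 2*B))
Y = -293/525 - √13/3675 (Y = (2051 + √(3 + 2*5))/(-4377 + 702) = (2051 + √(3 + 10))/(-3675) = (2051 + √13)*(-1/3675) = -293/525 - √13/3675 ≈ -0.55908)
-Y = -(-293/525 - √13/3675) = 293/525 + √13/3675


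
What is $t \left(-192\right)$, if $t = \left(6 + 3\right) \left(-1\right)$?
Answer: $1728$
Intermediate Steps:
$t = -9$ ($t = 9 \left(-1\right) = -9$)
$t \left(-192\right) = \left(-9\right) \left(-192\right) = 1728$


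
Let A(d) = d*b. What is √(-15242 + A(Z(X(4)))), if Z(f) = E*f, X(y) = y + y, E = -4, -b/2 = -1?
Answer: I*√15306 ≈ 123.72*I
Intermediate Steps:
b = 2 (b = -2*(-1) = 2)
X(y) = 2*y
Z(f) = -4*f
A(d) = 2*d (A(d) = d*2 = 2*d)
√(-15242 + A(Z(X(4)))) = √(-15242 + 2*(-8*4)) = √(-15242 + 2*(-4*8)) = √(-15242 + 2*(-32)) = √(-15242 - 64) = √(-15306) = I*√15306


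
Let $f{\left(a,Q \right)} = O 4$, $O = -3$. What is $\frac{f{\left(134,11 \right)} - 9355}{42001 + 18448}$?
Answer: $- \frac{9367}{60449} \approx -0.15496$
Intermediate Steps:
$f{\left(a,Q \right)} = -12$ ($f{\left(a,Q \right)} = \left(-3\right) 4 = -12$)
$\frac{f{\left(134,11 \right)} - 9355}{42001 + 18448} = \frac{-12 - 9355}{42001 + 18448} = - \frac{9367}{60449}$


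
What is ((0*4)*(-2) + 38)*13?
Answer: 494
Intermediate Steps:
((0*4)*(-2) + 38)*13 = (0*(-2) + 38)*13 = (0 + 38)*13 = 38*13 = 494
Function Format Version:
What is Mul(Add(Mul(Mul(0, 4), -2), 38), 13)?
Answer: 494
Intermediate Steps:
Mul(Add(Mul(Mul(0, 4), -2), 38), 13) = Mul(Add(Mul(0, -2), 38), 13) = Mul(Add(0, 38), 13) = Mul(38, 13) = 494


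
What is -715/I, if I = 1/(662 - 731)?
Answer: 49335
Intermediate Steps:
I = -1/69 (I = 1/(-69) = -1/69 ≈ -0.014493)
-715/I = -715/(-1/69) = -715*(-69) = 49335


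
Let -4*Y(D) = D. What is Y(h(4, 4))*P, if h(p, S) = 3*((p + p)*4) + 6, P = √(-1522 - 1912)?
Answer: -51*I*√3434/2 ≈ -1494.3*I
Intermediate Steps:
P = I*√3434 (P = √(-3434) = I*√3434 ≈ 58.6*I)
h(p, S) = 6 + 24*p (h(p, S) = 3*((2*p)*4) + 6 = 3*(8*p) + 6 = 24*p + 6 = 6 + 24*p)
Y(D) = -D/4
Y(h(4, 4))*P = (-(6 + 24*4)/4)*(I*√3434) = (-(6 + 96)/4)*(I*√3434) = (-¼*102)*(I*√3434) = -51*I*√3434/2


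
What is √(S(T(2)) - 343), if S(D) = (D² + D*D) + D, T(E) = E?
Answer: 3*I*√37 ≈ 18.248*I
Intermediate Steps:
S(D) = D + 2*D² (S(D) = (D² + D²) + D = 2*D² + D = D + 2*D²)
√(S(T(2)) - 343) = √(2*(1 + 2*2) - 343) = √(2*(1 + 4) - 343) = √(2*5 - 343) = √(10 - 343) = √(-333) = 3*I*√37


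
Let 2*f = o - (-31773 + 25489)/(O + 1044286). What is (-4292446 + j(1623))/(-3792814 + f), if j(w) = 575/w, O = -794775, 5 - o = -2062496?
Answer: 3476506268281226/2236625356876899 ≈ 1.5544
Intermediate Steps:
o = 2062501 (o = 5 - 1*(-2062496) = 5 + 2062496 = 2062501)
f = 514616693295/499022 (f = (2062501 - (-31773 + 25489)/(-794775 + 1044286))/2 = (2062501 - (-6284)/249511)/2 = (2062501 - 1*(-6284/249511))/2 = (2062501 + 6284/249511)/2 = (½)*(514616693295/249511) = 514616693295/499022 ≈ 1.0313e+6)
(-4292446 + j(1623))/(-3792814 + f) = (-4292446 + 575/1623)/(-3792814 + 514616693295/499022) = (-4292446 + 575*(1/1623))/(-1378080934613/499022) = (-4292446 + 575/1623)*(-499022/1378080934613) = -6966639283/1623*(-499022/1378080934613) = 3476506268281226/2236625356876899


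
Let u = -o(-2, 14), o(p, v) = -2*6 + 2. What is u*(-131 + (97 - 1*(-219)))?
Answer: 1850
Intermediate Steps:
o(p, v) = -10 (o(p, v) = -12 + 2 = -10)
u = 10 (u = -1*(-10) = 10)
u*(-131 + (97 - 1*(-219))) = 10*(-131 + (97 - 1*(-219))) = 10*(-131 + (97 + 219)) = 10*(-131 + 316) = 10*185 = 1850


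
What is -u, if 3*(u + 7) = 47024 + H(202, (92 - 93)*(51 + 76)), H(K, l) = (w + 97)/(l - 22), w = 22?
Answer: -7003328/447 ≈ -15667.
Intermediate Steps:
H(K, l) = 119/(-22 + l) (H(K, l) = (22 + 97)/(l - 22) = 119/(-22 + l))
u = 7003328/447 (u = -7 + (47024 + 119/(-22 + (92 - 93)*(51 + 76)))/3 = -7 + (47024 + 119/(-22 - 1*127))/3 = -7 + (47024 + 119/(-22 - 127))/3 = -7 + (47024 + 119/(-149))/3 = -7 + (47024 + 119*(-1/149))/3 = -7 + (47024 - 119/149)/3 = -7 + (⅓)*(7006457/149) = -7 + 7006457/447 = 7003328/447 ≈ 15667.)
-u = -1*7003328/447 = -7003328/447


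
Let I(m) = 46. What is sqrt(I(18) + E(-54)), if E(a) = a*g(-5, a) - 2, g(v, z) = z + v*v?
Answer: sqrt(1610) ≈ 40.125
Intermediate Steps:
g(v, z) = z + v**2
E(a) = -2 + a*(25 + a) (E(a) = a*(a + (-5)**2) - 2 = a*(a + 25) - 2 = a*(25 + a) - 2 = -2 + a*(25 + a))
sqrt(I(18) + E(-54)) = sqrt(46 + (-2 - 54*(25 - 54))) = sqrt(46 + (-2 - 54*(-29))) = sqrt(46 + (-2 + 1566)) = sqrt(46 + 1564) = sqrt(1610)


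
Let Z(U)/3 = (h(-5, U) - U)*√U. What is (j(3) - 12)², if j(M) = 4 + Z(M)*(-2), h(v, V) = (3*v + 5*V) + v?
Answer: 6976 - 768*√3 ≈ 5645.8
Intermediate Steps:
h(v, V) = 4*v + 5*V
Z(U) = 3*√U*(-20 + 4*U) (Z(U) = 3*(((4*(-5) + 5*U) - U)*√U) = 3*(((-20 + 5*U) - U)*√U) = 3*((-20 + 4*U)*√U) = 3*(√U*(-20 + 4*U)) = 3*√U*(-20 + 4*U))
j(M) = 4 - 24*√M*(-5 + M) (j(M) = 4 + (12*√M*(-5 + M))*(-2) = 4 - 24*√M*(-5 + M))
(j(3) - 12)² = ((4 + 24*√3*(5 - 1*3)) - 12)² = ((4 + 24*√3*(5 - 3)) - 12)² = ((4 + 24*√3*2) - 12)² = ((4 + 48*√3) - 12)² = (-8 + 48*√3)²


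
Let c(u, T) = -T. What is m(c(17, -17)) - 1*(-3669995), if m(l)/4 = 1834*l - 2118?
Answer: 3786235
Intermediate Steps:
m(l) = -8472 + 7336*l (m(l) = 4*(1834*l - 2118) = 4*(-2118 + 1834*l) = -8472 + 7336*l)
m(c(17, -17)) - 1*(-3669995) = (-8472 + 7336*(-1*(-17))) - 1*(-3669995) = (-8472 + 7336*17) + 3669995 = (-8472 + 124712) + 3669995 = 116240 + 3669995 = 3786235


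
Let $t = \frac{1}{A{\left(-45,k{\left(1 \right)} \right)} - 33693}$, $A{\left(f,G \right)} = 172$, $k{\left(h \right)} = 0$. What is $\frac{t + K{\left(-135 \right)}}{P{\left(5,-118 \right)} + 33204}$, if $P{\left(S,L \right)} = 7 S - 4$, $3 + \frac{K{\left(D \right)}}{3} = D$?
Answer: $- \frac{163267}{13106711} \approx -0.012457$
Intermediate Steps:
$K{\left(D \right)} = -9 + 3 D$
$P{\left(S,L \right)} = -4 + 7 S$
$t = - \frac{1}{33521}$ ($t = \frac{1}{172 - 33693} = \frac{1}{-33521} = - \frac{1}{33521} \approx -2.9832 \cdot 10^{-5}$)
$\frac{t + K{\left(-135 \right)}}{P{\left(5,-118 \right)} + 33204} = \frac{- \frac{1}{33521} + \left(-9 + 3 \left(-135\right)\right)}{\left(-4 + 7 \cdot 5\right) + 33204} = \frac{- \frac{1}{33521} - 414}{\left(-4 + 35\right) + 33204} = \frac{- \frac{1}{33521} - 414}{31 + 33204} = - \frac{13877695}{33521 \cdot 33235} = \left(- \frac{13877695}{33521}\right) \frac{1}{33235} = - \frac{163267}{13106711}$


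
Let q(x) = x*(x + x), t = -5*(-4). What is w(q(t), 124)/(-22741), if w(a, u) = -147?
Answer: 147/22741 ≈ 0.0064641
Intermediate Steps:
t = 20
q(x) = 2*x**2 (q(x) = x*(2*x) = 2*x**2)
w(q(t), 124)/(-22741) = -147/(-22741) = -147*(-1/22741) = 147/22741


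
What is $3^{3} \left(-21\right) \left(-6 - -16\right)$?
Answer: $-5670$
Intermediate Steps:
$3^{3} \left(-21\right) \left(-6 - -16\right) = 27 \left(-21\right) \left(-6 + 16\right) = \left(-567\right) 10 = -5670$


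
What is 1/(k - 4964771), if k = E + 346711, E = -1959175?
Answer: -1/6577235 ≈ -1.5204e-7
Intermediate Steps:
k = -1612464 (k = -1959175 + 346711 = -1612464)
1/(k - 4964771) = 1/(-1612464 - 4964771) = 1/(-6577235) = -1/6577235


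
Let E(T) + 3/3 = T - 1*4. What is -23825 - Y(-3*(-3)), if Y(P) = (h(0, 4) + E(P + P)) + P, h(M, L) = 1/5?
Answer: -119236/5 ≈ -23847.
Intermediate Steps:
h(M, L) = 1/5
E(T) = -5 + T (E(T) = -1 + (T - 1*4) = -1 + (T - 4) = -1 + (-4 + T) = -5 + T)
Y(P) = -24/5 + 3*P (Y(P) = (1/5 + (-5 + (P + P))) + P = (1/5 + (-5 + 2*P)) + P = (-24/5 + 2*P) + P = -24/5 + 3*P)
-23825 - Y(-3*(-3)) = -23825 - (-24/5 + 3*(-3*(-3))) = -23825 - (-24/5 + 3*9) = -23825 - (-24/5 + 27) = -23825 - 1*111/5 = -23825 - 111/5 = -119236/5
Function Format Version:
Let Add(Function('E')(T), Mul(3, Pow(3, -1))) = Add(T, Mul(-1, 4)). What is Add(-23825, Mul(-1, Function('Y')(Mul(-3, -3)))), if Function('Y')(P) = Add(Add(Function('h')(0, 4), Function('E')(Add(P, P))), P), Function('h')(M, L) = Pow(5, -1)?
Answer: Rational(-119236, 5) ≈ -23847.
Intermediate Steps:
Function('h')(M, L) = Rational(1, 5)
Function('E')(T) = Add(-5, T) (Function('E')(T) = Add(-1, Add(T, Mul(-1, 4))) = Add(-1, Add(T, -4)) = Add(-1, Add(-4, T)) = Add(-5, T))
Function('Y')(P) = Add(Rational(-24, 5), Mul(3, P)) (Function('Y')(P) = Add(Add(Rational(1, 5), Add(-5, Add(P, P))), P) = Add(Add(Rational(1, 5), Add(-5, Mul(2, P))), P) = Add(Add(Rational(-24, 5), Mul(2, P)), P) = Add(Rational(-24, 5), Mul(3, P)))
Add(-23825, Mul(-1, Function('Y')(Mul(-3, -3)))) = Add(-23825, Mul(-1, Add(Rational(-24, 5), Mul(3, Mul(-3, -3))))) = Add(-23825, Mul(-1, Add(Rational(-24, 5), Mul(3, 9)))) = Add(-23825, Mul(-1, Add(Rational(-24, 5), 27))) = Add(-23825, Mul(-1, Rational(111, 5))) = Add(-23825, Rational(-111, 5)) = Rational(-119236, 5)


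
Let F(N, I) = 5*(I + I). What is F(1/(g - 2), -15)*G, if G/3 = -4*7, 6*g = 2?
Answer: 12600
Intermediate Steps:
g = ⅓ (g = (⅙)*2 = ⅓ ≈ 0.33333)
F(N, I) = 10*I (F(N, I) = 5*(2*I) = 10*I)
G = -84 (G = 3*(-4*7) = 3*(-28) = -84)
F(1/(g - 2), -15)*G = (10*(-15))*(-84) = -150*(-84) = 12600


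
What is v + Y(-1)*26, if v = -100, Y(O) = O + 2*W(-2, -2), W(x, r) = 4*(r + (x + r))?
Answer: -1374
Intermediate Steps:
W(x, r) = 4*x + 8*r (W(x, r) = 4*(r + (r + x)) = 4*(x + 2*r) = 4*x + 8*r)
Y(O) = -48 + O (Y(O) = O + 2*(4*(-2) + 8*(-2)) = O + 2*(-8 - 16) = O + 2*(-24) = O - 48 = -48 + O)
v + Y(-1)*26 = -100 + (-48 - 1)*26 = -100 - 49*26 = -100 - 1274 = -1374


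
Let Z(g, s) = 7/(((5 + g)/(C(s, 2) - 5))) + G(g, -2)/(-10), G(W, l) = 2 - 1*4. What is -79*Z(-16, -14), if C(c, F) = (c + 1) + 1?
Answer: -47874/55 ≈ -870.44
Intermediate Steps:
G(W, l) = -2 (G(W, l) = 2 - 4 = -2)
C(c, F) = 2 + c (C(c, F) = (1 + c) + 1 = 2 + c)
Z(g, s) = 1/5 + 7*(-3 + s)/(5 + g) (Z(g, s) = 7/(((5 + g)/((2 + s) - 5))) - 2/(-10) = 7/(((5 + g)/(-3 + s))) - 2*(-1/10) = 7/(((5 + g)/(-3 + s))) + 1/5 = 7*((-3 + s)/(5 + g)) + 1/5 = 7*(-3 + s)/(5 + g) + 1/5 = 1/5 + 7*(-3 + s)/(5 + g))
-79*Z(-16, -14) = -79*(-100 - 16 + 35*(-14))/(5*(5 - 16)) = -79*(-100 - 16 - 490)/(5*(-11)) = -79*(-1)*(-606)/(5*11) = -79*606/55 = -47874/55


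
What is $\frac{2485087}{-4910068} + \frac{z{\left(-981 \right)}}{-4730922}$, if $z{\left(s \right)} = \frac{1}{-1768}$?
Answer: $- \frac{5196484718787071}{10267283735431632} \approx -0.50612$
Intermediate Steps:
$z{\left(s \right)} = - \frac{1}{1768}$
$\frac{2485087}{-4910068} + \frac{z{\left(-981 \right)}}{-4730922} = \frac{2485087}{-4910068} - \frac{1}{1768 \left(-4730922\right)} = 2485087 \left(- \frac{1}{4910068}\right) - - \frac{1}{8364270096} = - \frac{2485087}{4910068} + \frac{1}{8364270096} = - \frac{5196484718787071}{10267283735431632}$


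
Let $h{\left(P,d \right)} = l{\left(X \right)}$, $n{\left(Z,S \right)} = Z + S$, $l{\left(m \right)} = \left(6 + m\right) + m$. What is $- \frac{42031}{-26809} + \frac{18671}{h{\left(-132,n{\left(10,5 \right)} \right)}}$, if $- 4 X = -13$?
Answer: $\frac{1002152453}{670225} \approx 1495.2$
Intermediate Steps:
$X = \frac{13}{4}$ ($X = \left(- \frac{1}{4}\right) \left(-13\right) = \frac{13}{4} \approx 3.25$)
$l{\left(m \right)} = 6 + 2 m$
$n{\left(Z,S \right)} = S + Z$
$h{\left(P,d \right)} = \frac{25}{2}$ ($h{\left(P,d \right)} = 6 + 2 \cdot \frac{13}{4} = 6 + \frac{13}{2} = \frac{25}{2}$)
$- \frac{42031}{-26809} + \frac{18671}{h{\left(-132,n{\left(10,5 \right)} \right)}} = - \frac{42031}{-26809} + \frac{18671}{\frac{25}{2}} = \left(-42031\right) \left(- \frac{1}{26809}\right) + 18671 \cdot \frac{2}{25} = \frac{42031}{26809} + \frac{37342}{25} = \frac{1002152453}{670225}$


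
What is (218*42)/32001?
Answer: 3052/10667 ≈ 0.28612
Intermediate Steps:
(218*42)/32001 = 9156*(1/32001) = 3052/10667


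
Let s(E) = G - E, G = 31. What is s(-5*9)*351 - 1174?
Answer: 25502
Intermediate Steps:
s(E) = 31 - E
s(-5*9)*351 - 1174 = (31 - (-5)*9)*351 - 1174 = (31 - 1*(-45))*351 - 1174 = (31 + 45)*351 - 1174 = 76*351 - 1174 = 26676 - 1174 = 25502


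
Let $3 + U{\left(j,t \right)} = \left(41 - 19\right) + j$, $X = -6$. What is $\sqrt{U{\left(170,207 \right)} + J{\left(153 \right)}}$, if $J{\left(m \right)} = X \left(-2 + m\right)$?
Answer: $i \sqrt{717} \approx 26.777 i$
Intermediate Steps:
$J{\left(m \right)} = 12 - 6 m$ ($J{\left(m \right)} = - 6 \left(-2 + m\right) = 12 - 6 m$)
$U{\left(j,t \right)} = 19 + j$ ($U{\left(j,t \right)} = -3 + \left(\left(41 - 19\right) + j\right) = -3 + \left(22 + j\right) = 19 + j$)
$\sqrt{U{\left(170,207 \right)} + J{\left(153 \right)}} = \sqrt{\left(19 + 170\right) + \left(12 - 918\right)} = \sqrt{189 + \left(12 - 918\right)} = \sqrt{189 - 906} = \sqrt{-717} = i \sqrt{717}$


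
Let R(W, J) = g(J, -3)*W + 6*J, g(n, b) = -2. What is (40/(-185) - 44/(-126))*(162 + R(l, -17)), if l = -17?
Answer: 29140/2331 ≈ 12.501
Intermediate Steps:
R(W, J) = -2*W + 6*J
(40/(-185) - 44/(-126))*(162 + R(l, -17)) = (40/(-185) - 44/(-126))*(162 + (-2*(-17) + 6*(-17))) = (40*(-1/185) - 44*(-1/126))*(162 + (34 - 102)) = (-8/37 + 22/63)*(162 - 68) = (310/2331)*94 = 29140/2331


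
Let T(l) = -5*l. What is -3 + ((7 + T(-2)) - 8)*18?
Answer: 159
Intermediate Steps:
-3 + ((7 + T(-2)) - 8)*18 = -3 + ((7 - 5*(-2)) - 8)*18 = -3 + ((7 + 10) - 8)*18 = -3 + (17 - 8)*18 = -3 + 9*18 = -3 + 162 = 159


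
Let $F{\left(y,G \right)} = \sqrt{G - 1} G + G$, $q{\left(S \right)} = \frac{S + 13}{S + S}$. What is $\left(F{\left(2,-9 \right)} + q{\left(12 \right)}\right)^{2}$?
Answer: $- \frac{430079}{576} + \frac{573 i \sqrt{10}}{4} \approx -746.67 + 453.0 i$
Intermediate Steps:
$q{\left(S \right)} = \frac{13 + S}{2 S}$
$F{\left(y,G \right)} = G + G \sqrt{-1 + G}$ ($F{\left(y,G \right)} = \sqrt{-1 + G} G + G = G \sqrt{-1 + G} + G = G + G \sqrt{-1 + G}$)
$\left(F{\left(2,-9 \right)} + q{\left(12 \right)}\right)^{2} = \left(- 9 \left(1 + \sqrt{-1 - 9}\right) + \frac{13 + 12}{2 \cdot 12}\right)^{2} = \left(- 9 \left(1 + \sqrt{-10}\right) + \frac{1}{2} \cdot \frac{1}{12} \cdot 25\right)^{2} = \left(- 9 \left(1 + i \sqrt{10}\right) + \frac{25}{24}\right)^{2} = \left(\left(-9 - 9 i \sqrt{10}\right) + \frac{25}{24}\right)^{2} = \left(- \frac{191}{24} - 9 i \sqrt{10}\right)^{2}$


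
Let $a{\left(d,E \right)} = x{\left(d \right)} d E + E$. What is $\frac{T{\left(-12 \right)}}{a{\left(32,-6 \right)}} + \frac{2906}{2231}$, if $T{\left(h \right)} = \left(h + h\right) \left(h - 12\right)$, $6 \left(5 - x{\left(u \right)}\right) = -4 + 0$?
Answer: $\frac{947054}{1220357} \approx 0.77605$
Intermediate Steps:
$x{\left(u \right)} = \frac{17}{3}$ ($x{\left(u \right)} = 5 - \frac{-4 + 0}{6} = 5 - - \frac{2}{3} = 5 + \frac{2}{3} = \frac{17}{3}$)
$T{\left(h \right)} = 2 h \left(-12 + h\right)$
$a{\left(d,E \right)} = E + \frac{17 E d}{3}$ ($a{\left(d,E \right)} = \frac{17 d}{3} E + E = \frac{17 E d}{3} + E = E + \frac{17 E d}{3}$)
$\frac{T{\left(-12 \right)}}{a{\left(32,-6 \right)}} + \frac{2906}{2231} = \frac{2 \left(-12\right) \left(-12 - 12\right)}{\frac{1}{3} \left(-6\right) \left(3 + 17 \cdot 32\right)} + \frac{2906}{2231} = \frac{2 \left(-12\right) \left(-24\right)}{\frac{1}{3} \left(-6\right) \left(3 + 544\right)} + 2906 \cdot \frac{1}{2231} = \frac{576}{\frac{1}{3} \left(-6\right) 547} + \frac{2906}{2231} = \frac{576}{-1094} + \frac{2906}{2231} = 576 \left(- \frac{1}{1094}\right) + \frac{2906}{2231} = - \frac{288}{547} + \frac{2906}{2231} = \frac{947054}{1220357}$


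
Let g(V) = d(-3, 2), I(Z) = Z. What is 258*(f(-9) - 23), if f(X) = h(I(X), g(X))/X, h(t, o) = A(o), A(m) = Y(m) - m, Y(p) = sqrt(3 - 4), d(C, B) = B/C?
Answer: -53578/9 - 86*I/3 ≈ -5953.1 - 28.667*I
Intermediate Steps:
Y(p) = I (Y(p) = sqrt(-1) = I)
A(m) = I - m
g(V) = -2/3 (g(V) = 2/(-3) = 2*(-1/3) = -2/3)
h(t, o) = I - o
f(X) = (2/3 + I)/X (f(X) = (I - 1*(-2/3))/X = (I + 2/3)/X = (2/3 + I)/X)
258*(f(-9) - 23) = 258*((2/3 + I)/(-9) - 23) = 258*(-(2/3 + I)/9 - 23) = 258*((-2/27 - I/9) - 23) = 258*(-623/27 - I/9) = -53578/9 - 86*I/3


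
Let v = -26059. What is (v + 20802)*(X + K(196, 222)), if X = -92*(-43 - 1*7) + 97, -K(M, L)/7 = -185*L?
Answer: -1536027059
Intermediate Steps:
K(M, L) = 1295*L (K(M, L) = -(-1295)*L = 1295*L)
X = 4697 (X = -92*(-43 - 7) + 97 = -92*(-50) + 97 = 4600 + 97 = 4697)
(v + 20802)*(X + K(196, 222)) = (-26059 + 20802)*(4697 + 1295*222) = -5257*(4697 + 287490) = -5257*292187 = -1536027059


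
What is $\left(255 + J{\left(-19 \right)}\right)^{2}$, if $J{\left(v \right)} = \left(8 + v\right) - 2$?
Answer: $58564$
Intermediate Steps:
$J{\left(v \right)} = 6 + v$
$\left(255 + J{\left(-19 \right)}\right)^{2} = \left(255 + \left(6 - 19\right)\right)^{2} = \left(255 - 13\right)^{2} = 242^{2} = 58564$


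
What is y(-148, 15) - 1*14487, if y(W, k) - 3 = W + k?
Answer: -14617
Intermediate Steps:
y(W, k) = 3 + W + k (y(W, k) = 3 + (W + k) = 3 + W + k)
y(-148, 15) - 1*14487 = (3 - 148 + 15) - 1*14487 = -130 - 14487 = -14617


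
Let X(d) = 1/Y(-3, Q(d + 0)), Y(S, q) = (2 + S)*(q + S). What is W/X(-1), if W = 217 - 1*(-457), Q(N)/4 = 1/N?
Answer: 4718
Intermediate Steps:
Q(N) = 4/N (Q(N) = 4*(1/N) = 4/N)
Y(S, q) = (2 + S)*(S + q)
W = 674 (W = 217 + 457 = 674)
X(d) = 1/(3 - 4/d) (X(d) = 1/((-3)² + 2*(-3) + 2*(4/(d + 0)) - 12/(d + 0)) = 1/(9 - 6 + 2*(4/d) - 12/d) = 1/(9 - 6 + 8/d - 12/d) = 1/(3 - 4/d))
W/X(-1) = 674/((-1/(-4 + 3*(-1)))) = 674/((-1/(-4 - 3))) = 674/((-1/(-7))) = 674/((-1*(-⅐))) = 674/(⅐) = 674*7 = 4718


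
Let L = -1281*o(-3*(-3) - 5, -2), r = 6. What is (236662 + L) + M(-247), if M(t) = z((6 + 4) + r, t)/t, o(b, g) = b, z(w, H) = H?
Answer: 231539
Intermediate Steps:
M(t) = 1 (M(t) = t/t = 1)
L = -5124 (L = -1281*(-3*(-3) - 5) = -1281*(9 - 5) = -1281*4 = -5124)
(236662 + L) + M(-247) = (236662 - 5124) + 1 = 231538 + 1 = 231539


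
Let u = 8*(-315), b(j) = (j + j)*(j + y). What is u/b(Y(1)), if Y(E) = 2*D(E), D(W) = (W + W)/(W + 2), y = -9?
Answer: 2835/23 ≈ 123.26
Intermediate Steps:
D(W) = 2*W/(2 + W) (D(W) = (2*W)/(2 + W) = 2*W/(2 + W))
Y(E) = 4*E/(2 + E) (Y(E) = 2*(2*E/(2 + E)) = 4*E/(2 + E))
b(j) = 2*j*(-9 + j) (b(j) = (j + j)*(j - 9) = (2*j)*(-9 + j) = 2*j*(-9 + j))
u = -2520
u/b(Y(1)) = -2520*3/(8*(-9 + 4*1/(2 + 1))) = -2520*3/(8*(-9 + 4*1/3)) = -2520*3/(8*(-9 + 4*1*(⅓))) = -2520*3/(8*(-9 + 4/3)) = -2520/(2*(4/3)*(-23/3)) = -2520/(-184/9) = -2520*(-9/184) = 2835/23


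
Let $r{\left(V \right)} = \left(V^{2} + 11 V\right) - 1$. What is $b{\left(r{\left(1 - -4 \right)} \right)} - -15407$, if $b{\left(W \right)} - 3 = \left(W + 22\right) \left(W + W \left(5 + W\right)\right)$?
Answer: $693625$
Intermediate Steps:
$r{\left(V \right)} = -1 + V^{2} + 11 V$
$b{\left(W \right)} = 3 + \left(22 + W\right) \left(W + W \left(5 + W\right)\right)$ ($b{\left(W \right)} = 3 + \left(W + 22\right) \left(W + W \left(5 + W\right)\right) = 3 + \left(22 + W\right) \left(W + W \left(5 + W\right)\right)$)
$b{\left(r{\left(1 - -4 \right)} \right)} - -15407 = \left(3 + \left(-1 + \left(1 - -4\right)^{2} + 11 \left(1 - -4\right)\right)^{3} + 28 \left(-1 + \left(1 - -4\right)^{2} + 11 \left(1 - -4\right)\right)^{2} + 132 \left(-1 + \left(1 - -4\right)^{2} + 11 \left(1 - -4\right)\right)\right) - -15407 = \left(3 + \left(-1 + \left(1 + 4\right)^{2} + 11 \left(1 + 4\right)\right)^{3} + 28 \left(-1 + \left(1 + 4\right)^{2} + 11 \left(1 + 4\right)\right)^{2} + 132 \left(-1 + \left(1 + 4\right)^{2} + 11 \left(1 + 4\right)\right)\right) + 15407 = \left(3 + \left(-1 + 5^{2} + 11 \cdot 5\right)^{3} + 28 \left(-1 + 5^{2} + 11 \cdot 5\right)^{2} + 132 \left(-1 + 5^{2} + 11 \cdot 5\right)\right) + 15407 = \left(3 + \left(-1 + 25 + 55\right)^{3} + 28 \left(-1 + 25 + 55\right)^{2} + 132 \left(-1 + 25 + 55\right)\right) + 15407 = \left(3 + 79^{3} + 28 \cdot 79^{2} + 132 \cdot 79\right) + 15407 = \left(3 + 493039 + 28 \cdot 6241 + 10428\right) + 15407 = \left(3 + 493039 + 174748 + 10428\right) + 15407 = 678218 + 15407 = 693625$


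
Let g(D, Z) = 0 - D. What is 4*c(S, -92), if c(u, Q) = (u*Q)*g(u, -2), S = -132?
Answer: 6412032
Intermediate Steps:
g(D, Z) = -D
c(u, Q) = -Q*u**2 (c(u, Q) = (u*Q)*(-u) = (Q*u)*(-u) = -Q*u**2)
4*c(S, -92) = 4*(-1*(-92)*(-132)**2) = 4*(-1*(-92)*17424) = 4*1603008 = 6412032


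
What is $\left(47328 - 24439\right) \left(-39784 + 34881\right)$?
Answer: $-112224767$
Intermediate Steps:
$\left(47328 - 24439\right) \left(-39784 + 34881\right) = 22889 \left(-4903\right) = -112224767$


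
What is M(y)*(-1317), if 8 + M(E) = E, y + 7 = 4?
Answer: 14487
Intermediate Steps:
y = -3 (y = -7 + 4 = -3)
M(E) = -8 + E
M(y)*(-1317) = (-8 - 3)*(-1317) = -11*(-1317) = 14487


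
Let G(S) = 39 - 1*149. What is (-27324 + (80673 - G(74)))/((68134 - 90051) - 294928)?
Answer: -53459/316845 ≈ -0.16872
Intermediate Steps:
G(S) = -110 (G(S) = 39 - 149 = -110)
(-27324 + (80673 - G(74)))/((68134 - 90051) - 294928) = (-27324 + (80673 - 1*(-110)))/((68134 - 90051) - 294928) = (-27324 + (80673 + 110))/(-21917 - 294928) = (-27324 + 80783)/(-316845) = 53459*(-1/316845) = -53459/316845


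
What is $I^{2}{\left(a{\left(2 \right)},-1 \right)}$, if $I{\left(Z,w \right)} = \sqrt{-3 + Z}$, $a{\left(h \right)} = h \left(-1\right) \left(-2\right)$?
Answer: $1$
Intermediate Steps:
$a{\left(h \right)} = 2 h$ ($a{\left(h \right)} = - h \left(-2\right) = 2 h$)
$I^{2}{\left(a{\left(2 \right)},-1 \right)} = \left(\sqrt{-3 + 2 \cdot 2}\right)^{2} = \left(\sqrt{-3 + 4}\right)^{2} = \left(\sqrt{1}\right)^{2} = 1^{2} = 1$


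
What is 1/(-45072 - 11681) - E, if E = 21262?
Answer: -1206682287/56753 ≈ -21262.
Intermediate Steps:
1/(-45072 - 11681) - E = 1/(-45072 - 11681) - 1*21262 = 1/(-56753) - 21262 = -1/56753 - 21262 = -1206682287/56753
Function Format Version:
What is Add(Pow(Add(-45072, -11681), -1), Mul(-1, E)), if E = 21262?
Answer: Rational(-1206682287, 56753) ≈ -21262.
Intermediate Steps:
Add(Pow(Add(-45072, -11681), -1), Mul(-1, E)) = Add(Pow(Add(-45072, -11681), -1), Mul(-1, 21262)) = Add(Pow(-56753, -1), -21262) = Add(Rational(-1, 56753), -21262) = Rational(-1206682287, 56753)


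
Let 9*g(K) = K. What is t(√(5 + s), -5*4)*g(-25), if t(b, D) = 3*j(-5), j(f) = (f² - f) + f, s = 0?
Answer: -625/3 ≈ -208.33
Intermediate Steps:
g(K) = K/9
j(f) = f²
t(b, D) = 75 (t(b, D) = 3*(-5)² = 3*25 = 75)
t(√(5 + s), -5*4)*g(-25) = 75*((⅑)*(-25)) = 75*(-25/9) = -625/3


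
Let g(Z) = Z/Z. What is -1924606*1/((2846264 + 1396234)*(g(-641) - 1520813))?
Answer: 962303/3226020934188 ≈ 2.9829e-7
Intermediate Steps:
g(Z) = 1
-1924606*1/((2846264 + 1396234)*(g(-641) - 1520813)) = -1924606*1/((1 - 1520813)*(2846264 + 1396234)) = -1924606/((-1520812*4242498)) = -1924606/(-6452041868376) = -1924606*(-1/6452041868376) = 962303/3226020934188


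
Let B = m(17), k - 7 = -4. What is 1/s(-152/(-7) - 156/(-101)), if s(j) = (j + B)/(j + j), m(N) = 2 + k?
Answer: 32888/19979 ≈ 1.6461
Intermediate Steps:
k = 3 (k = 7 - 4 = 3)
m(N) = 5 (m(N) = 2 + 3 = 5)
B = 5
s(j) = (5 + j)/(2*j) (s(j) = (j + 5)/(j + j) = (5 + j)/((2*j)) = (5 + j)*(1/(2*j)) = (5 + j)/(2*j))
1/s(-152/(-7) - 156/(-101)) = 1/((5 + (-152/(-7) - 156/(-101)))/(2*(-152/(-7) - 156/(-101)))) = 1/((5 + (-152*(-⅐) - 156*(-1/101)))/(2*(-152*(-⅐) - 156*(-1/101)))) = 1/((5 + (152/7 + 156/101))/(2*(152/7 + 156/101))) = 1/((5 + 16444/707)/(2*(16444/707))) = 1/((½)*(707/16444)*(19979/707)) = 1/(19979/32888) = 32888/19979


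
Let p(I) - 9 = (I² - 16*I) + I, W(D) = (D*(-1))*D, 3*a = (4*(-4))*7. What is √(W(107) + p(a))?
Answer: 8*I*√1334/3 ≈ 97.397*I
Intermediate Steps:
a = -112/3 (a = ((4*(-4))*7)/3 = (-16*7)/3 = (⅓)*(-112) = -112/3 ≈ -37.333)
W(D) = -D² (W(D) = (-D)*D = -D²)
p(I) = 9 + I² - 15*I (p(I) = 9 + ((I² - 16*I) + I) = 9 + (I² - 15*I) = 9 + I² - 15*I)
√(W(107) + p(a)) = √(-1*107² + (9 + (-112/3)² - 15*(-112/3))) = √(-1*11449 + (9 + 12544/9 + 560)) = √(-11449 + 17665/9) = √(-85376/9) = 8*I*√1334/3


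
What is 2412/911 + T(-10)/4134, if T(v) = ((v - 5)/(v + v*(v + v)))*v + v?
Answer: 189293527/71555406 ≈ 2.6454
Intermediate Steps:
T(v) = v + v*(-5 + v)/(v + 2*v²) (T(v) = ((-5 + v)/(v + v*(2*v)))*v + v = ((-5 + v)/(v + 2*v²))*v + v = v*(-5 + v)/(v + 2*v²) + v = v + v*(-5 + v)/(v + 2*v²))
2412/911 + T(-10)/4134 = 2412/911 + ((-5 + 2*(-10) + 2*(-10)²)/(1 + 2*(-10)))/4134 = 2412*(1/911) + ((-5 - 20 + 2*100)/(1 - 20))*(1/4134) = 2412/911 + ((-5 - 20 + 200)/(-19))*(1/4134) = 2412/911 - 1/19*175*(1/4134) = 2412/911 - 175/19*1/4134 = 2412/911 - 175/78546 = 189293527/71555406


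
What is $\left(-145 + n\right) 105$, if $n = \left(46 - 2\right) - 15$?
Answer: $-12180$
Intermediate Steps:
$n = 29$ ($n = 44 - 15 = 29$)
$\left(-145 + n\right) 105 = \left(-145 + 29\right) 105 = \left(-116\right) 105 = -12180$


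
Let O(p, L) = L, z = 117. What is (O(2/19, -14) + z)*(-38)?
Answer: -3914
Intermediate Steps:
(O(2/19, -14) + z)*(-38) = (-14 + 117)*(-38) = 103*(-38) = -3914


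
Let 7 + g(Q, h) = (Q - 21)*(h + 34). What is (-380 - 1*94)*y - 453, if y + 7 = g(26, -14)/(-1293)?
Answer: 1249509/431 ≈ 2899.1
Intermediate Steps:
g(Q, h) = -7 + (-21 + Q)*(34 + h) (g(Q, h) = -7 + (Q - 21)*(h + 34) = -7 + (-21 + Q)*(34 + h))
y = -3048/431 (y = -7 + (-721 - 21*(-14) + 34*26 + 26*(-14))/(-1293) = -7 + (-721 + 294 + 884 - 364)*(-1/1293) = -7 + 93*(-1/1293) = -7 - 31/431 = -3048/431 ≈ -7.0719)
(-380 - 1*94)*y - 453 = (-380 - 1*94)*(-3048/431) - 453 = (-380 - 94)*(-3048/431) - 453 = -474*(-3048/431) - 453 = 1444752/431 - 453 = 1249509/431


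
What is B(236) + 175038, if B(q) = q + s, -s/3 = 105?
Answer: 174959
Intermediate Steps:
s = -315 (s = -3*105 = -315)
B(q) = -315 + q (B(q) = q - 315 = -315 + q)
B(236) + 175038 = (-315 + 236) + 175038 = -79 + 175038 = 174959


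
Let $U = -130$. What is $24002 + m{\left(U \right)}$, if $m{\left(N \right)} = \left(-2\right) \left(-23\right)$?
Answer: $24048$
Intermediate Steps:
$m{\left(N \right)} = 46$
$24002 + m{\left(U \right)} = 24002 + 46 = 24048$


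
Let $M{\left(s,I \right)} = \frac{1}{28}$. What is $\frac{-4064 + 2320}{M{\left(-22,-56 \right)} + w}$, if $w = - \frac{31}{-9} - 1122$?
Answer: $\frac{439488}{281867} \approx 1.5592$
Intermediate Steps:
$M{\left(s,I \right)} = \frac{1}{28}$
$w = - \frac{10067}{9}$ ($w = \left(-31\right) \left(- \frac{1}{9}\right) - 1122 = \frac{31}{9} - 1122 = - \frac{10067}{9} \approx -1118.6$)
$\frac{-4064 + 2320}{M{\left(-22,-56 \right)} + w} = \frac{-4064 + 2320}{\frac{1}{28} - \frac{10067}{9}} = - \frac{1744}{- \frac{281867}{252}} = \left(-1744\right) \left(- \frac{252}{281867}\right) = \frac{439488}{281867}$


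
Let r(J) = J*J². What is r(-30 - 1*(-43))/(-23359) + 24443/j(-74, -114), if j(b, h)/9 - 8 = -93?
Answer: -572644742/17869635 ≈ -32.046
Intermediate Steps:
j(b, h) = -765 (j(b, h) = 72 + 9*(-93) = 72 - 837 = -765)
r(J) = J³
r(-30 - 1*(-43))/(-23359) + 24443/j(-74, -114) = (-30 - 1*(-43))³/(-23359) + 24443/(-765) = (-30 + 43)³*(-1/23359) + 24443*(-1/765) = 13³*(-1/23359) - 24443/765 = 2197*(-1/23359) - 24443/765 = -2197/23359 - 24443/765 = -572644742/17869635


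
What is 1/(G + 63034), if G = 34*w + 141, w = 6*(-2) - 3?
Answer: 1/62665 ≈ 1.5958e-5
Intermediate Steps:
w = -15 (w = -12 - 3 = -15)
G = -369 (G = 34*(-15) + 141 = -510 + 141 = -369)
1/(G + 63034) = 1/(-369 + 63034) = 1/62665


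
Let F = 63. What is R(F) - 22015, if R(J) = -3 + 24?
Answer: -21994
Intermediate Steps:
R(J) = 21
R(F) - 22015 = 21 - 22015 = -21994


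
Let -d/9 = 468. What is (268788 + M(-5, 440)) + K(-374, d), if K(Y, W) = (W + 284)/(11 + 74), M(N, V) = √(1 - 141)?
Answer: 22843052/85 + 2*I*√35 ≈ 2.6874e+5 + 11.832*I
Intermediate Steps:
d = -4212 (d = -9*468 = -4212)
M(N, V) = 2*I*√35 (M(N, V) = √(-140) = 2*I*√35)
K(Y, W) = 284/85 + W/85 (K(Y, W) = (284 + W)/85 = (284 + W)*(1/85) = 284/85 + W/85)
(268788 + M(-5, 440)) + K(-374, d) = (268788 + 2*I*√35) + (284/85 + (1/85)*(-4212)) = (268788 + 2*I*√35) + (284/85 - 4212/85) = (268788 + 2*I*√35) - 3928/85 = 22843052/85 + 2*I*√35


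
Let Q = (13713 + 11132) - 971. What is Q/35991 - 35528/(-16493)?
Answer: 557480710/197866521 ≈ 2.8175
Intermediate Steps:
Q = 23874 (Q = 24845 - 971 = 23874)
Q/35991 - 35528/(-16493) = 23874/35991 - 35528/(-16493) = 23874*(1/35991) - 35528*(-1/16493) = 7958/11997 + 35528/16493 = 557480710/197866521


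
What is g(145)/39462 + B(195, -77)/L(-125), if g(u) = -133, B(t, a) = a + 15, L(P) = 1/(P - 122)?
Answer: 604320935/39462 ≈ 15314.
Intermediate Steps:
L(P) = 1/(-122 + P)
B(t, a) = 15 + a
g(145)/39462 + B(195, -77)/L(-125) = -133/39462 + (15 - 77)/(1/(-122 - 125)) = -133*1/39462 - 62/(1/(-247)) = -133/39462 - 62/(-1/247) = -133/39462 - 62*(-247) = -133/39462 + 15314 = 604320935/39462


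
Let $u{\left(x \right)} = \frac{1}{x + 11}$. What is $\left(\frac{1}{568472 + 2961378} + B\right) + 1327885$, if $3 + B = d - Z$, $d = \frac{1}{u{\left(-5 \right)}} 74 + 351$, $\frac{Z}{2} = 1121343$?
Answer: $- \frac{3226314668649}{3529850} \approx -9.1401 \cdot 10^{5}$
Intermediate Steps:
$Z = 2242686$ ($Z = 2 \cdot 1121343 = 2242686$)
$u{\left(x \right)} = \frac{1}{11 + x}$
$d = 795$ ($d = \frac{1}{\frac{1}{11 - 5}} \cdot 74 + 351 = \frac{1}{\frac{1}{6}} \cdot 74 + 351 = 6 \cdot 74 + 351 = 444 + 351 = 795$)
$B = -2241894$ ($B = -3 + \left(795 - 2242686\right) = -3 - 2241891 = -2241894$)
$\left(\frac{1}{568472 + 2961378} + B\right) + 1327885 = \left(\frac{1}{568472 + 2961378} - 2241894\right) + 1327885 = \left(\frac{1}{3529850} - 2241894\right) + 1327885 = - \frac{7913549535899}{3529850} + 1327885 = - \frac{3226314668649}{3529850}$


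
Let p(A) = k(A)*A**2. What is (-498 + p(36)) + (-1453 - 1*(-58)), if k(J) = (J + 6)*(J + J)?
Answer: 3917211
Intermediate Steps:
k(J) = 2*J*(6 + J) (k(J) = (6 + J)*(2*J) = 2*J*(6 + J))
p(A) = 2*A**3*(6 + A) (p(A) = (2*A*(6 + A))*A**2 = 2*A**3*(6 + A))
(-498 + p(36)) + (-1453 - 1*(-58)) = (-498 + 2*36**3*(6 + 36)) + (-1453 - 1*(-58)) = (-498 + 2*46656*42) + (-1453 + 58) = (-498 + 3919104) - 1395 = 3918606 - 1395 = 3917211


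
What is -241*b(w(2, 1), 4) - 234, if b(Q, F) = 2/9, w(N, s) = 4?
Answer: -2588/9 ≈ -287.56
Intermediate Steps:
b(Q, F) = 2/9 (b(Q, F) = 2*(⅑) = 2/9)
-241*b(w(2, 1), 4) - 234 = -241*2/9 - 234 = -482/9 - 234 = -2588/9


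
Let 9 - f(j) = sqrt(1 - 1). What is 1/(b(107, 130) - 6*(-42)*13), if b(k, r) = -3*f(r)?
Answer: 1/3249 ≈ 0.00030779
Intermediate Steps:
f(j) = 9 (f(j) = 9 - sqrt(1 - 1) = 9 - sqrt(0) = 9 - 1*0 = 9 + 0 = 9)
b(k, r) = -27 (b(k, r) = -3*9 = -27)
1/(b(107, 130) - 6*(-42)*13) = 1/(-27 - 6*(-42)*13) = 1/(-27 + 252*13) = 1/(-27 + 3276) = 1/3249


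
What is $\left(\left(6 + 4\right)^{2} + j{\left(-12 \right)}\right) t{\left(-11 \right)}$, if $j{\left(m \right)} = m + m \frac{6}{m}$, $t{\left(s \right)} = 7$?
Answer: $658$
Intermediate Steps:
$j{\left(m \right)} = 6 + m$ ($j{\left(m \right)} = m + 6 = 6 + m$)
$\left(\left(6 + 4\right)^{2} + j{\left(-12 \right)}\right) t{\left(-11 \right)} = \left(\left(6 + 4\right)^{2} + \left(6 - 12\right)\right) 7 = \left(10^{2} - 6\right) 7 = \left(100 - 6\right) 7 = 94 \cdot 7 = 658$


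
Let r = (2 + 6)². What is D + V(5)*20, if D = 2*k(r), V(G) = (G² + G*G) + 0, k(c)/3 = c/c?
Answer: 1006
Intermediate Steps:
r = 64 (r = 8² = 64)
k(c) = 3 (k(c) = 3*(c/c) = 3*1 = 3)
V(G) = 2*G² (V(G) = (G² + G²) + 0 = 2*G² + 0 = 2*G²)
D = 6 (D = 2*3 = 6)
D + V(5)*20 = 6 + (2*5²)*20 = 6 + (2*25)*20 = 6 + 50*20 = 6 + 1000 = 1006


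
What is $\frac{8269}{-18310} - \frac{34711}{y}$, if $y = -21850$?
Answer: $\frac{22744038}{20003675} \approx 1.137$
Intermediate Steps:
$\frac{8269}{-18310} - \frac{34711}{y} = \frac{8269}{-18310} - \frac{34711}{-21850} = 8269 \left(- \frac{1}{18310}\right) - - \frac{34711}{21850} = - \frac{8269}{18310} + \frac{34711}{21850} = \frac{22744038}{20003675}$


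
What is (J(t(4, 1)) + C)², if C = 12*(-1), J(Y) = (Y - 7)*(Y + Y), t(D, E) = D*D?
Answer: 76176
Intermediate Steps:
t(D, E) = D²
J(Y) = 2*Y*(-7 + Y) (J(Y) = (-7 + Y)*(2*Y) = 2*Y*(-7 + Y))
C = -12
(J(t(4, 1)) + C)² = (2*4²*(-7 + 4²) - 12)² = (2*16*(-7 + 16) - 12)² = (2*16*9 - 12)² = (288 - 12)² = 276² = 76176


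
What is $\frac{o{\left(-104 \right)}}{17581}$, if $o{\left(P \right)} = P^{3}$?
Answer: $- \frac{1124864}{17581} \approx -63.982$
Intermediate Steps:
$\frac{o{\left(-104 \right)}}{17581} = \frac{\left(-104\right)^{3}}{17581} = \left(-1124864\right) \frac{1}{17581} = - \frac{1124864}{17581}$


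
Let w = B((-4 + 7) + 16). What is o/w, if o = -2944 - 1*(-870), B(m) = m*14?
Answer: -1037/133 ≈ -7.7970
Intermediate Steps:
B(m) = 14*m
w = 266 (w = 14*((-4 + 7) + 16) = 14*(3 + 16) = 14*19 = 266)
o = -2074 (o = -2944 + 870 = -2074)
o/w = -2074/266 = -2074*1/266 = -1037/133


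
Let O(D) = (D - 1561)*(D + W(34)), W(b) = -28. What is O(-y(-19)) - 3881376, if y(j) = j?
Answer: -3867498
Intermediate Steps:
O(D) = (-1561 + D)*(-28 + D) (O(D) = (D - 1561)*(D - 28) = (-1561 + D)*(-28 + D))
O(-y(-19)) - 3881376 = (43708 + (-1*(-19))² - (-1589)*(-19)) - 3881376 = (43708 + 19² - 1589*19) - 3881376 = (43708 + 361 - 30191) - 3881376 = 13878 - 3881376 = -3867498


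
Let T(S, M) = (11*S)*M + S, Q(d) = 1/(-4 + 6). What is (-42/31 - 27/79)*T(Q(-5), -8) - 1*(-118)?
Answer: 939449/4898 ≈ 191.80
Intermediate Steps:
Q(d) = ½ (Q(d) = 1/2 = ½)
T(S, M) = S + 11*M*S (T(S, M) = 11*M*S + S = S + 11*M*S)
(-42/31 - 27/79)*T(Q(-5), -8) - 1*(-118) = (-42/31 - 27/79)*((1 + 11*(-8))/2) - 1*(-118) = (-42*1/31 - 27*1/79)*((1 - 88)/2) + 118 = (-42/31 - 27/79)*((½)*(-87)) + 118 = -4155/2449*(-87/2) + 118 = 361485/4898 + 118 = 939449/4898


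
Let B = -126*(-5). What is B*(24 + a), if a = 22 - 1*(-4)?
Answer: 31500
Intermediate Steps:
B = 630 (B = -21*(-30) = 630)
a = 26 (a = 22 + 4 = 26)
B*(24 + a) = 630*(24 + 26) = 630*50 = 31500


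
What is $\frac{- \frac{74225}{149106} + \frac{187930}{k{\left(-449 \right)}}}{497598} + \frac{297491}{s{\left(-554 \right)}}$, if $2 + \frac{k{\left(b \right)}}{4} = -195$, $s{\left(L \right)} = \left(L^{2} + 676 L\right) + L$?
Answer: $- \frac{181196721971876534}{41499570927936663} \approx -4.3662$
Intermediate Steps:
$s{\left(L \right)} = L^{2} + 677 L$
$k{\left(b \right)} = -788$ ($k{\left(b \right)} = -8 + 4 \left(-195\right) = -8 - 780 = -788$)
$\frac{- \frac{74225}{149106} + \frac{187930}{k{\left(-449 \right)}}}{497598} + \frac{297491}{s{\left(-554 \right)}} = \frac{- \frac{74225}{149106} + \frac{187930}{-788}}{497598} + \frac{297491}{\left(-554\right) \left(677 - 554\right)} = \left(\left(-74225\right) \frac{1}{149106} + 187930 \left(- \frac{1}{788}\right)\right) \frac{1}{497598} + \frac{297491}{\left(-554\right) 123} = \left(- \frac{74225}{149106} - \frac{93965}{394}\right) \frac{1}{497598} + \frac{297491}{-68142} = \left(- \frac{3509997485}{14686941}\right) \frac{1}{497598} + 297491 \left(- \frac{1}{68142}\right) = - \frac{3509997485}{7308192467718} - \frac{297491}{68142} = - \frac{181196721971876534}{41499570927936663}$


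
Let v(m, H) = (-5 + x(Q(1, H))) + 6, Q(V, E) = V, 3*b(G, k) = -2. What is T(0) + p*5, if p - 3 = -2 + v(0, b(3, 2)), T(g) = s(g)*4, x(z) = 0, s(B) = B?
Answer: 10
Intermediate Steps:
b(G, k) = -⅔ (b(G, k) = (⅓)*(-2) = -⅔)
v(m, H) = 1 (v(m, H) = (-5 + 0) + 6 = -5 + 6 = 1)
T(g) = 4*g (T(g) = g*4 = 4*g)
p = 2 (p = 3 + (-2 + 1) = 3 - 1 = 2)
T(0) + p*5 = 4*0 + 2*5 = 0 + 10 = 10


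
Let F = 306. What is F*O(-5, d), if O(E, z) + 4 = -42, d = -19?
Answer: -14076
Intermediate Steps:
O(E, z) = -46 (O(E, z) = -4 - 42 = -46)
F*O(-5, d) = 306*(-46) = -14076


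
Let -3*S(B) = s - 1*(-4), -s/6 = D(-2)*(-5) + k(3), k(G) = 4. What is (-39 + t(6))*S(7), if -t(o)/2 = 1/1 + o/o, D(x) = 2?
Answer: 1720/3 ≈ 573.33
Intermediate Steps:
t(o) = -4 (t(o) = -2*(1/1 + o/o) = -2*(1*1 + 1) = -2*(1 + 1) = -2*2 = -4)
s = 36 (s = -6*(2*(-5) + 4) = -6*(-10 + 4) = -6*(-6) = 36)
S(B) = -40/3 (S(B) = -(36 - 1*(-4))/3 = -(36 + 4)/3 = -⅓*40 = -40/3)
(-39 + t(6))*S(7) = (-39 - 4)*(-40/3) = -43*(-40/3) = 1720/3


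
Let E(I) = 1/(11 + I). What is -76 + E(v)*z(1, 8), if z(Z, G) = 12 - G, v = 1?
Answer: -227/3 ≈ -75.667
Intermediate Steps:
-76 + E(v)*z(1, 8) = -76 + (12 - 1*8)/(11 + 1) = -76 + (12 - 8)/12 = -76 + (1/12)*4 = -76 + 1/3 = -227/3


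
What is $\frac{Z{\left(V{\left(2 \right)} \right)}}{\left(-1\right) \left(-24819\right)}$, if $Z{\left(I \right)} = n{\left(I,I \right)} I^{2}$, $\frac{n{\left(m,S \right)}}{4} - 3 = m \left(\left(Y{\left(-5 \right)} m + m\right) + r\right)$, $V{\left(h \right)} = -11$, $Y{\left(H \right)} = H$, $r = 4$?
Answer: $- \frac{84700}{8273} \approx -10.238$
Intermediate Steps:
$n{\left(m,S \right)} = 12 + 4 m \left(4 - 4 m\right)$ ($n{\left(m,S \right)} = 12 + 4 m \left(\left(- 5 m + m\right) + 4\right) = 12 + 4 m \left(- 4 m + 4\right) = 12 + 4 m \left(4 - 4 m\right)$)
$Z{\left(I \right)} = I^{2} \left(12 - 16 I^{2} + 16 I\right)$ ($Z{\left(I \right)} = \left(12 - 16 I^{2} + 16 I\right) I^{2} = I^{2} \left(12 - 16 I^{2} + 16 I\right)$)
$\frac{Z{\left(V{\left(2 \right)} \right)}}{\left(-1\right) \left(-24819\right)} = \frac{\left(-11\right)^{2} \left(12 - 16 \left(-11\right)^{2} + 16 \left(-11\right)\right)}{\left(-1\right) \left(-24819\right)} = \frac{121 \left(12 - 1936 - 176\right)}{24819} = 121 \left(12 - 1936 - 176\right) \frac{1}{24819} = 121 \left(-2100\right) \frac{1}{24819} = \left(-254100\right) \frac{1}{24819} = - \frac{84700}{8273}$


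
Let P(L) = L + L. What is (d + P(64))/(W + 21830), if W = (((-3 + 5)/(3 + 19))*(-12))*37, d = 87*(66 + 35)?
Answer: 98065/239686 ≈ 0.40914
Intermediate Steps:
P(L) = 2*L
d = 8787 (d = 87*101 = 8787)
W = -444/11 (W = ((2/22)*(-12))*37 = ((2*(1/22))*(-12))*37 = ((1/11)*(-12))*37 = -12/11*37 = -444/11 ≈ -40.364)
(d + P(64))/(W + 21830) = (8787 + 2*64)/(-444/11 + 21830) = (8787 + 128)/(239686/11) = 8915*(11/239686) = 98065/239686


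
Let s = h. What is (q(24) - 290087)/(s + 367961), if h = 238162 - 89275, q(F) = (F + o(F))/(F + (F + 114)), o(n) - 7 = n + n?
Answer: -46994015/83729376 ≈ -0.56126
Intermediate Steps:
o(n) = 7 + 2*n (o(n) = 7 + (n + n) = 7 + 2*n)
q(F) = (7 + 3*F)/(114 + 2*F) (q(F) = (F + (7 + 2*F))/(F + (F + 114)) = (7 + 3*F)/(F + (114 + F)) = (7 + 3*F)/(114 + 2*F))
h = 148887
s = 148887
(q(24) - 290087)/(s + 367961) = ((7 + 3*24)/(2*(57 + 24)) - 290087)/(148887 + 367961) = ((½)*(7 + 72)/81 - 290087)/516848 = ((½)*(1/81)*79 - 290087)*(1/516848) = (79/162 - 290087)*(1/516848) = -46994015/162*1/516848 = -46994015/83729376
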